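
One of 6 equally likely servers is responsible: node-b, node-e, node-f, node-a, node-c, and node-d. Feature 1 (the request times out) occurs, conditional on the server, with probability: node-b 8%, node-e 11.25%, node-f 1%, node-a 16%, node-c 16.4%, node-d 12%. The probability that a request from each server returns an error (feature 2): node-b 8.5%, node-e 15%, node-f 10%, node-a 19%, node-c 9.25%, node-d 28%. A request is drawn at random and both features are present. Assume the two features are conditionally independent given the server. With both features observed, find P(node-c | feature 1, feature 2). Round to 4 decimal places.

0.1461

Since the prior is uniform, the posterior is proportional to the likelihood:
  node-b: 0.08 × 0.085 = 0.0068
  node-e: 0.1125 × 0.15 = 0.016875
  node-f: 0.01 × 0.1 = 0.001
  node-a: 0.16 × 0.19 = 0.0304
  node-c: 0.164 × 0.0925 = 0.01517
  node-d: 0.12 × 0.28 = 0.0336
Total = 0.103845.
P(node-c | evidence) = 0.01517 / 0.103845 ≈ 0.1461.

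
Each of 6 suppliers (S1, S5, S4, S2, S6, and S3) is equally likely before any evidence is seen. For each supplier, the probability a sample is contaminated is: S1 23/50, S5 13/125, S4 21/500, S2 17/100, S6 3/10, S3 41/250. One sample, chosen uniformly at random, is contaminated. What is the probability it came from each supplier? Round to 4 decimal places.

S1 0.3710, S5 0.0839, S4 0.0339, S2 0.1371, S6 0.2419, S3 0.1323

Since the prior is uniform, the posterior is proportional to the likelihood:
  S1: 0.46
  S5: 0.104
  S4: 0.042
  S2: 0.17
  S6: 0.3
  S3: 0.164
Sum = 1.24.
P(S1 | contaminated) = 0.46/1.24 ≈ 0.3710
P(S5 | contaminated) = 0.104/1.24 ≈ 0.0839
P(S4 | contaminated) = 0.042/1.24 ≈ 0.0339
P(S2 | contaminated) = 0.17/1.24 ≈ 0.1371
P(S6 | contaminated) = 0.3/1.24 ≈ 0.2419
P(S3 | contaminated) = 0.164/1.24 ≈ 0.1323
(Check: 0.3710+0.0839+0.0339+0.1371+0.2419+0.1323 = 1.0001.)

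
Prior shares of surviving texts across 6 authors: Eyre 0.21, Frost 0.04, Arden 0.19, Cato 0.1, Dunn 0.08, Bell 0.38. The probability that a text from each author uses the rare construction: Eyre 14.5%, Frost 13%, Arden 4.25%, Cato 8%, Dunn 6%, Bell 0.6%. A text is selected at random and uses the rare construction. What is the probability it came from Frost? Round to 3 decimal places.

By Bayes' rule, posterior ∝ prior × likelihood:
  Eyre: 0.21 × 0.145 = 0.03045
  Frost: 0.04 × 0.13 = 0.0052
  Arden: 0.19 × 0.0425 = 0.008075
  Cato: 0.1 × 0.08 = 0.008
  Dunn: 0.08 × 0.06 = 0.0048
  Bell: 0.38 × 0.006 = 0.00228
Sum = 0.058805.
P(Frost | evidence) = 0.0052 / 0.058805 ≈ 0.088.

0.088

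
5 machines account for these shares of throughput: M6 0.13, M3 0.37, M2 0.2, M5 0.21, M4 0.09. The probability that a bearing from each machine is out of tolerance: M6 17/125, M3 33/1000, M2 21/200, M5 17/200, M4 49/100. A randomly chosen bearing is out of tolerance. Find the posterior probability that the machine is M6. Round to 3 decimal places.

Unnormalized posteriors (prior × likelihood):
  M6: 0.13 × 0.136 = 0.01768
  M3: 0.37 × 0.033 = 0.01221
  M2: 0.2 × 0.105 = 0.021
  M5: 0.21 × 0.085 = 0.01785
  M4: 0.09 × 0.49 = 0.0441
Total = 0.11284.
P(M6 | evidence) = 0.01768 / 0.11284 ≈ 0.157.

0.157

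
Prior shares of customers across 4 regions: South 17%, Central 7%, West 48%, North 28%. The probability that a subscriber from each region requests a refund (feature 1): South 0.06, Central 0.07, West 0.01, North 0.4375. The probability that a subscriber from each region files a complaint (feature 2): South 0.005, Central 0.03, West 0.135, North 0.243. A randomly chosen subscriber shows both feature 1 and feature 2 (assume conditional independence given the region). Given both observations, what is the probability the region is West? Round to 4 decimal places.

Compute prior × likelihood for every hypothesis:
  South: 0.17 × 0.06 × 0.005 = 0.000051
  Central: 0.07 × 0.07 × 0.03 = 0.000147
  West: 0.48 × 0.01 × 0.135 = 0.000648
  North: 0.28 × 0.4375 × 0.243 = 0.0297675
Total = 0.0306135.
P(West | evidence) = 0.000648 / 0.0306135 ≈ 0.0212.

0.0212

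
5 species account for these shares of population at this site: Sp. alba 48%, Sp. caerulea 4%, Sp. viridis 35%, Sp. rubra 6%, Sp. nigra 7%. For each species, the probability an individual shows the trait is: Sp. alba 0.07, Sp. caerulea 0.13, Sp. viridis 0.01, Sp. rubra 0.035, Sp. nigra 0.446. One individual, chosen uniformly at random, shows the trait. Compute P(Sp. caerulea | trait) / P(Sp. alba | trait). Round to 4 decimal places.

0.1548

Unnormalized posteriors (prior × likelihood):
  Sp. alba: 0.48 × 0.07 = 0.0336
  Sp. caerulea: 0.04 × 0.13 = 0.0052
  Sp. viridis: 0.35 × 0.01 = 0.0035
  Sp. rubra: 0.06 × 0.035 = 0.0021
  Sp. nigra: 0.07 × 0.446 = 0.03122
Total = 0.07562.
The ratio is 0.0052 / 0.0336 (the normalizer cancels) = 0.1548.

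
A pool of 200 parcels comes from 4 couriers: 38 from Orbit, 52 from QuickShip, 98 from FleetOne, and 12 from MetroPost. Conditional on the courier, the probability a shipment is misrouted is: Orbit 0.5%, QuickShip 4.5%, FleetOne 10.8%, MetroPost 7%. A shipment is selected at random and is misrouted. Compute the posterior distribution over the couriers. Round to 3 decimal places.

Prior × likelihood for each hypothesis:
  Orbit: 0.19 × 0.005 = 0.00095
  QuickShip: 0.26 × 0.045 = 0.0117
  FleetOne: 0.49 × 0.108 = 0.05292
  MetroPost: 0.06 × 0.07 = 0.0042
Normalizing constant = 0.06977.
P(Orbit | misrouted) = 0.00095/0.06977 ≈ 0.014
P(QuickShip | misrouted) = 0.0117/0.06977 ≈ 0.168
P(FleetOne | misrouted) = 0.05292/0.06977 ≈ 0.758
P(MetroPost | misrouted) = 0.0042/0.06977 ≈ 0.060

Orbit 0.014, QuickShip 0.168, FleetOne 0.758, MetroPost 0.060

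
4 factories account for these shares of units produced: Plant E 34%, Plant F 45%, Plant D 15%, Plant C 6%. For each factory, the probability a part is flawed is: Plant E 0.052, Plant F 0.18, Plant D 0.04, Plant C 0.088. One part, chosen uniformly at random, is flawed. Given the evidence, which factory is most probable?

Compute prior × likelihood for every hypothesis:
  Plant E: 0.34 × 0.052 = 0.01768
  Plant F: 0.45 × 0.18 = 0.081
  Plant D: 0.15 × 0.04 = 0.006
  Plant C: 0.06 × 0.088 = 0.00528
Normalizing constant = 0.10996.
Largest term belongs to Plant F, so Plant F is most probable.

Plant F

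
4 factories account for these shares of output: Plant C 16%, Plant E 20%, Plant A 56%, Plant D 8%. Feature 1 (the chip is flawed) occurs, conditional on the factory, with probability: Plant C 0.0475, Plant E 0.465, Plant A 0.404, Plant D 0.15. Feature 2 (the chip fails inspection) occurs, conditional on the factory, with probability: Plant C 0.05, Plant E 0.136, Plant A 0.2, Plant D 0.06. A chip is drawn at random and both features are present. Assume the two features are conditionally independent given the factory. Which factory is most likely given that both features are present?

Compute prior × likelihood for every hypothesis:
  Plant C: 0.16 × 0.0475 × 0.05 = 0.00038
  Plant E: 0.2 × 0.465 × 0.136 = 0.012648
  Plant A: 0.56 × 0.404 × 0.2 = 0.045248
  Plant D: 0.08 × 0.15 × 0.06 = 0.00072
Normalizing constant = 0.058996.
Largest term belongs to Plant A, so Plant A is most probable.

Plant A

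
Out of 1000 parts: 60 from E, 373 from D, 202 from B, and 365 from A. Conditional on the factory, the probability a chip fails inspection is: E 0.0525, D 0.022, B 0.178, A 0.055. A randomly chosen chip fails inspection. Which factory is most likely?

B

Prior × likelihood for each hypothesis:
  E: 0.06 × 0.0525 = 0.00315
  D: 0.373 × 0.022 = 0.008206
  B: 0.202 × 0.178 = 0.035956
  A: 0.365 × 0.055 = 0.020075
Normalizing constant = 0.067387.
Largest term belongs to B, so B is most probable.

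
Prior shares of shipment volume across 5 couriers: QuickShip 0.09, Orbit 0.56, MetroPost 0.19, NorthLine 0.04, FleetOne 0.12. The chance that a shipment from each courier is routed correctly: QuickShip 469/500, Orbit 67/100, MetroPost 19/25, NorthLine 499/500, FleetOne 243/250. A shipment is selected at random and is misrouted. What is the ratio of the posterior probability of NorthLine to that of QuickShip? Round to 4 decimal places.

Taking complements, P(misrouted | each) = QuickShip 0.062, Orbit 0.33, MetroPost 0.24, NorthLine 0.002, FleetOne 0.028.
By Bayes' rule, posterior ∝ prior × likelihood:
  QuickShip: 0.09 × 0.062 = 0.00558
  Orbit: 0.56 × 0.33 = 0.1848
  MetroPost: 0.19 × 0.24 = 0.0456
  NorthLine: 0.04 × 0.002 = 0.00008
  FleetOne: 0.12 × 0.028 = 0.00336
Total = 0.23942.
The ratio is 0.00008 / 0.00558 (the normalizer cancels) = 0.0143.

0.0143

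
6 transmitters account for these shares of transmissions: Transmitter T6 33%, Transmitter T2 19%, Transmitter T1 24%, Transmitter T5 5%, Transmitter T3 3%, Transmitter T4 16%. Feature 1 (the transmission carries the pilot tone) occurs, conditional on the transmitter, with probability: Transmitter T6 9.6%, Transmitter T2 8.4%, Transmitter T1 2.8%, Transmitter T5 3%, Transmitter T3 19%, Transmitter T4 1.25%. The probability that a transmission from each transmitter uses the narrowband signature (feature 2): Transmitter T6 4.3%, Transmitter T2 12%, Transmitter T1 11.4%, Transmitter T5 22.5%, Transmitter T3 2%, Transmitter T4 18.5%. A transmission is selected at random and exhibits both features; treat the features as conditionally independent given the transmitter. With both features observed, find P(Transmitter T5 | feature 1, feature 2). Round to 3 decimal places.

Unnormalized posteriors (prior × likelihood):
  Transmitter T6: 0.33 × 0.096 × 0.043 = 0.00136224
  Transmitter T2: 0.19 × 0.084 × 0.12 = 0.0019152
  Transmitter T1: 0.24 × 0.028 × 0.114 = 0.00076608
  Transmitter T5: 0.05 × 0.03 × 0.225 = 0.0003375
  Transmitter T3: 0.03 × 0.19 × 0.02 = 0.000114
  Transmitter T4: 0.16 × 0.0125 × 0.185 = 0.00037
Sum = 0.00486502.
P(Transmitter T5 | evidence) = 0.0003375 / 0.00486502 ≈ 0.069.

0.069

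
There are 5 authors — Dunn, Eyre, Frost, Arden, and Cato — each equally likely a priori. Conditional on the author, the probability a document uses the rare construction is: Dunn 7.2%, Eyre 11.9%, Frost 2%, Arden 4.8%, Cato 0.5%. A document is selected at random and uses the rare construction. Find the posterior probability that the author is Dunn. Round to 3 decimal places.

0.273

With a uniform prior (1/5 each), posterior ∝ likelihood:
  Dunn: 0.072
  Eyre: 0.119
  Frost: 0.02
  Arden: 0.048
  Cato: 0.005
Total = 0.264.
P(Dunn | evidence) = 0.072 / 0.264 ≈ 0.273.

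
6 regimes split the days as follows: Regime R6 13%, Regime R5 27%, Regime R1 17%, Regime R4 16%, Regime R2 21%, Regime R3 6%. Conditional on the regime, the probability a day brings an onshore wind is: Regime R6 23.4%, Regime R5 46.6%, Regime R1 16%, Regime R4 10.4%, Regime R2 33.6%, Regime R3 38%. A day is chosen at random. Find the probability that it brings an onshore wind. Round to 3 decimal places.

By Bayes' rule, posterior ∝ prior × likelihood:
  Regime R6: 0.13 × 0.234 = 0.03042
  Regime R5: 0.27 × 0.466 = 0.12582
  Regime R1: 0.17 × 0.16 = 0.0272
  Regime R4: 0.16 × 0.104 = 0.01664
  Regime R2: 0.21 × 0.336 = 0.07056
  Regime R3: 0.06 × 0.38 = 0.0228
P(onshore) = 0.03042 + 0.12582 + 0.0272 + 0.01664 + 0.07056 + 0.0228 = 0.29344 → 0.293.

0.293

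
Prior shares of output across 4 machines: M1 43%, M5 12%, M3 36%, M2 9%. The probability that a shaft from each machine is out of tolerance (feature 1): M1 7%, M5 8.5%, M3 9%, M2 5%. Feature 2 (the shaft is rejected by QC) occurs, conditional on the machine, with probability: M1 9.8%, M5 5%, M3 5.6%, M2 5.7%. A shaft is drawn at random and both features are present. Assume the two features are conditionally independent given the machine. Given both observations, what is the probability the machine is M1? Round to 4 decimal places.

Prior × likelihood for each hypothesis:
  M1: 0.43 × 0.07 × 0.098 = 0.0029498
  M5: 0.12 × 0.085 × 0.05 = 0.00051
  M3: 0.36 × 0.09 × 0.056 = 0.0018144
  M2: 0.09 × 0.05 × 0.057 = 0.0002565
Total = 0.0055307.
P(M1 | evidence) = 0.0029498 / 0.0055307 ≈ 0.5334.

0.5334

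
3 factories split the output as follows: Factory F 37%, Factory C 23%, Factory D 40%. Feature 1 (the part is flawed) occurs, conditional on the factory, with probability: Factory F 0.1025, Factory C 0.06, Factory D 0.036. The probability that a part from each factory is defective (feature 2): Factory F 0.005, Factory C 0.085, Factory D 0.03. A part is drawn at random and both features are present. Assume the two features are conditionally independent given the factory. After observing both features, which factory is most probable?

Prior × likelihood for each hypothesis:
  Factory F: 0.37 × 0.1025 × 0.005 = 0.000189625
  Factory C: 0.23 × 0.06 × 0.085 = 0.001173
  Factory D: 0.4 × 0.036 × 0.03 = 0.000432
Total = 0.001794625.
Largest term belongs to Factory C, so Factory C is most probable.

Factory C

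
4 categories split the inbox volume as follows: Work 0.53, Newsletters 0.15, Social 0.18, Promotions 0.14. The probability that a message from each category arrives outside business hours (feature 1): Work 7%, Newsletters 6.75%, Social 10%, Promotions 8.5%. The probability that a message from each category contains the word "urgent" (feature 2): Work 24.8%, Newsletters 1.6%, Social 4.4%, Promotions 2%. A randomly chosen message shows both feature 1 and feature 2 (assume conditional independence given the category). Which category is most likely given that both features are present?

Work

Compute prior × likelihood for every hypothesis:
  Work: 0.53 × 0.07 × 0.248 = 0.0092008
  Newsletters: 0.15 × 0.0675 × 0.016 = 0.000162
  Social: 0.18 × 0.1 × 0.044 = 0.000792
  Promotions: 0.14 × 0.085 × 0.02 = 0.000238
Sum = 0.0103928.
Largest term belongs to Work, so Work is most probable.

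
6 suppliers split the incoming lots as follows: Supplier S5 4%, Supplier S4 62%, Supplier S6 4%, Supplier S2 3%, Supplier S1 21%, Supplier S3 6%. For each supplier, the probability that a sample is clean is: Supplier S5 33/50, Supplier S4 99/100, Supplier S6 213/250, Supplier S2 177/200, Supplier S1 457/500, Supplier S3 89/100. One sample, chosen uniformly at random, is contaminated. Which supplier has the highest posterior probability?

Supplier S1

Taking complements, P(contaminated | each) = Supplier S5 0.34, Supplier S4 0.01, Supplier S6 0.148, Supplier S2 0.115, Supplier S1 0.086, Supplier S3 0.11.
Compute prior × likelihood for every hypothesis:
  Supplier S5: 0.04 × 0.34 = 0.0136
  Supplier S4: 0.62 × 0.01 = 0.0062
  Supplier S6: 0.04 × 0.148 = 0.00592
  Supplier S2: 0.03 × 0.115 = 0.00345
  Supplier S1: 0.21 × 0.086 = 0.01806
  Supplier S3: 0.06 × 0.11 = 0.0066
Sum = 0.05383.
Largest term belongs to Supplier S1, so Supplier S1 is most probable.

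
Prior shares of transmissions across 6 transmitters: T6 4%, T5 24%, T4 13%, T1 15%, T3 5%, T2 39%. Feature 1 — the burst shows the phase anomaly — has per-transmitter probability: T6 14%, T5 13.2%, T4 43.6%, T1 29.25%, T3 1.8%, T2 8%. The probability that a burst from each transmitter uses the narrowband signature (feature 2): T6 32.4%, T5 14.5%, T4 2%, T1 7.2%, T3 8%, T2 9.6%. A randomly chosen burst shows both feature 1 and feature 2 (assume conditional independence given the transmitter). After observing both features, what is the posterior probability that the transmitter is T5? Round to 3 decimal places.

By Bayes' rule, posterior ∝ prior × likelihood:
  T6: 0.04 × 0.14 × 0.324 = 0.0018144
  T5: 0.24 × 0.132 × 0.145 = 0.0045936
  T4: 0.13 × 0.436 × 0.02 = 0.0011336
  T1: 0.15 × 0.2925 × 0.072 = 0.003159
  T3: 0.05 × 0.018 × 0.08 = 0.000072
  T2: 0.39 × 0.08 × 0.096 = 0.0029952
Sum = 0.0137678.
P(T5 | evidence) = 0.0045936 / 0.0137678 ≈ 0.334.

0.334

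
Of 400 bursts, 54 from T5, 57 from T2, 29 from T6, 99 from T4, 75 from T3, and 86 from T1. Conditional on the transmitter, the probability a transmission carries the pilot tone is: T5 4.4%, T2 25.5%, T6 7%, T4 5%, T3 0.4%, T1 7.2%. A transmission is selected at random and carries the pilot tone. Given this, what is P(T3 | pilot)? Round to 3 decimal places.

0.010

Prior × likelihood for each hypothesis:
  T5: 0.135 × 0.044 = 0.00594
  T2: 0.1425 × 0.255 = 0.0363375
  T6: 0.0725 × 0.07 = 0.005075
  T4: 0.2475 × 0.05 = 0.012375
  T3: 0.1875 × 0.004 = 0.00075
  T1: 0.215 × 0.072 = 0.01548
Total = 0.0759575.
P(T3 | evidence) = 0.00075 / 0.0759575 ≈ 0.010.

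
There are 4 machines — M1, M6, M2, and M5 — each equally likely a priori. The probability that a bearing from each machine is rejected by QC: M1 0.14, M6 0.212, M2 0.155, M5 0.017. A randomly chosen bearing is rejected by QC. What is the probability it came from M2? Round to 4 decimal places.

0.2958

With a uniform prior (1/4 each), posterior ∝ likelihood:
  M1: 0.14
  M6: 0.212
  M2: 0.155
  M5: 0.017
Total = 0.524.
P(M2 | evidence) = 0.155 / 0.524 ≈ 0.2958.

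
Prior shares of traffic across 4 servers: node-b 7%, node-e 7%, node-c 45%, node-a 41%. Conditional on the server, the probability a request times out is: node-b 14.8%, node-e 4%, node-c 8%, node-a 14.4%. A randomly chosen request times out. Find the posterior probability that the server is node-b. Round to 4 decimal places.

Prior × likelihood for each hypothesis:
  node-b: 0.07 × 0.148 = 0.01036
  node-e: 0.07 × 0.04 = 0.0028
  node-c: 0.45 × 0.08 = 0.036
  node-a: 0.41 × 0.144 = 0.05904
Sum = 0.1082.
P(node-b | evidence) = 0.01036 / 0.1082 ≈ 0.0957.

0.0957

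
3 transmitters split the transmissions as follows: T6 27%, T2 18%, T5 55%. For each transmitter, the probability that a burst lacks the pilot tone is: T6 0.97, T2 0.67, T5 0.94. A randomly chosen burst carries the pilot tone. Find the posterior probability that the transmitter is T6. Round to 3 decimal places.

0.081

Taking complements, P(pilot | each) = T6 0.03, T2 0.33, T5 0.06.
Unnormalized posteriors (prior × likelihood):
  T6: 0.27 × 0.03 = 0.0081
  T2: 0.18 × 0.33 = 0.0594
  T5: 0.55 × 0.06 = 0.033
Normalizing constant = 0.1005.
P(T6 | evidence) = 0.0081 / 0.1005 ≈ 0.081.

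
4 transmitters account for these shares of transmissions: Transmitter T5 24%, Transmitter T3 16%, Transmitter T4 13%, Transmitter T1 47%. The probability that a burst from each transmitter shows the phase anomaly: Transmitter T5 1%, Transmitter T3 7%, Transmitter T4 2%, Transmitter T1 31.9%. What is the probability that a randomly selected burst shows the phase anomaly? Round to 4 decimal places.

0.1661

Unnormalized posteriors (prior × likelihood):
  Transmitter T5: 0.24 × 0.01 = 0.0024
  Transmitter T3: 0.16 × 0.07 = 0.0112
  Transmitter T4: 0.13 × 0.02 = 0.0026
  Transmitter T1: 0.47 × 0.319 = 0.14993
P(anomaly) = 0.0024 + 0.0112 + 0.0026 + 0.14993 = 0.16613 → 0.1661.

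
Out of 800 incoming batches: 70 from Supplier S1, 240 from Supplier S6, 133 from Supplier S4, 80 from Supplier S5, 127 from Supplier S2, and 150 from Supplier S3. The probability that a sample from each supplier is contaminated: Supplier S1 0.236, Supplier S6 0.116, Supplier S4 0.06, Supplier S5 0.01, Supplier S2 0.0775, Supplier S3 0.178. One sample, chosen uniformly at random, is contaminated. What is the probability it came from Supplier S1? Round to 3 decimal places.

0.184

Unnormalized posteriors (prior × likelihood):
  Supplier S1: 0.0875 × 0.236 = 0.02065
  Supplier S6: 0.3 × 0.116 = 0.0348
  Supplier S4: 0.16625 × 0.06 = 0.009975
  Supplier S5: 0.1 × 0.01 = 0.001
  Supplier S2: 0.15875 × 0.0775 = 0.012303125
  Supplier S3: 0.1875 × 0.178 = 0.033375
Normalizing constant = 0.112103125.
P(Supplier S1 | evidence) = 0.02065 / 0.112103125 ≈ 0.184.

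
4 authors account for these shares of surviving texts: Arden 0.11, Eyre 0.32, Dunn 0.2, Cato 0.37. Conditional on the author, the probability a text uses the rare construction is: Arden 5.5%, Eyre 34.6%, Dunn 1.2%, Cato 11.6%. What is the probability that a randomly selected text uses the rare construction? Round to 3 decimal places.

0.162

By Bayes' rule, posterior ∝ prior × likelihood:
  Arden: 0.11 × 0.055 = 0.00605
  Eyre: 0.32 × 0.346 = 0.11072
  Dunn: 0.2 × 0.012 = 0.0024
  Cato: 0.37 × 0.116 = 0.04292
P(rare-form) = 0.00605 + 0.11072 + 0.0024 + 0.04292 = 0.16209 → 0.162.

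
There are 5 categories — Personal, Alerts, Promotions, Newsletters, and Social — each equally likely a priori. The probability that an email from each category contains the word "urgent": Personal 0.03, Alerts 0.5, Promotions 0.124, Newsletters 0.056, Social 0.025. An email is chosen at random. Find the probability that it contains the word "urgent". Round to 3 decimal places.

0.147

Since the prior is uniform, the posterior is proportional to the likelihood:
  Personal: 0.03
  Alerts: 0.5
  Promotions: 0.124
  Newsletters: 0.056
  Social: 0.025
P(urgent-flag) = (1/5) × (0.03 + 0.5 + 0.124 + 0.056 + 0.025) = 0.735/5 ≈ 0.147.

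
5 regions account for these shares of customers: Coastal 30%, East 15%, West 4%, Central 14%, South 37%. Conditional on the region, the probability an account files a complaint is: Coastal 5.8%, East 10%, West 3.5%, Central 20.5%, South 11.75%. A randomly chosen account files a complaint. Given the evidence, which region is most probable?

Unnormalized posteriors (prior × likelihood):
  Coastal: 0.3 × 0.058 = 0.0174
  East: 0.15 × 0.1 = 0.015
  West: 0.04 × 0.035 = 0.0014
  Central: 0.14 × 0.205 = 0.0287
  South: 0.37 × 0.1175 = 0.043475
Sum = 0.105975.
Largest term belongs to South, so South is most probable.

South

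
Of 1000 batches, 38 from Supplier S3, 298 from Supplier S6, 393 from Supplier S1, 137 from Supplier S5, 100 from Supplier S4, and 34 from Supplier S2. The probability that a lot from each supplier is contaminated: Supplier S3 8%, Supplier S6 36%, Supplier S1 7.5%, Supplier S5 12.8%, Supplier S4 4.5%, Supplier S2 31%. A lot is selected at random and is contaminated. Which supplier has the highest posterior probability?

Supplier S6

Unnormalized posteriors (prior × likelihood):
  Supplier S3: 0.038 × 0.08 = 0.00304
  Supplier S6: 0.298 × 0.36 = 0.10728
  Supplier S1: 0.393 × 0.075 = 0.029475
  Supplier S5: 0.137 × 0.128 = 0.017536
  Supplier S4: 0.1 × 0.045 = 0.0045
  Supplier S2: 0.034 × 0.31 = 0.01054
Normalizing constant = 0.172371.
Largest term belongs to Supplier S6, so Supplier S6 is most probable.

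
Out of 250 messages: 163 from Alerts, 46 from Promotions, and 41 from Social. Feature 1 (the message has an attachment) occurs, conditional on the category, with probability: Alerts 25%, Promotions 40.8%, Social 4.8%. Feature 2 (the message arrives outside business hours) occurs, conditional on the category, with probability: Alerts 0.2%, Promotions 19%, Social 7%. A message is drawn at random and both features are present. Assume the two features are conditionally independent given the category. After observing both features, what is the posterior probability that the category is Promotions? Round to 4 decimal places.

0.9421

By Bayes' rule, posterior ∝ prior × likelihood:
  Alerts: 0.652 × 0.25 × 0.002 = 0.000326
  Promotions: 0.184 × 0.408 × 0.19 = 0.01426368
  Social: 0.164 × 0.048 × 0.07 = 0.00055104
Total = 0.01514072.
P(Promotions | evidence) = 0.01426368 / 0.01514072 ≈ 0.9421.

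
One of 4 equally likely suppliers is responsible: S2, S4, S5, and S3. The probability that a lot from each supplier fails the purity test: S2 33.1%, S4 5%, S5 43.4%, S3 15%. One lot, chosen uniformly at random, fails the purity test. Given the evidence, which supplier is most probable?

Since the prior is uniform, the posterior is proportional to the likelihood:
  S2: 0.331
  S4: 0.05
  S5: 0.434
  S3: 0.15
Normalizing constant = 0.965.
Largest term belongs to S5, so S5 is most probable.

S5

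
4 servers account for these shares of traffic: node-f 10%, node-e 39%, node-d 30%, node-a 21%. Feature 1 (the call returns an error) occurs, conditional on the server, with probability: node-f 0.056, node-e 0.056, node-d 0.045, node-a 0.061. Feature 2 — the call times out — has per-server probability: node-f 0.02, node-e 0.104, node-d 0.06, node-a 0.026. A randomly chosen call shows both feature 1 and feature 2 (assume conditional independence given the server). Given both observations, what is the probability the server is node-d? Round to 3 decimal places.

Unnormalized posteriors (prior × likelihood):
  node-f: 0.1 × 0.056 × 0.02 = 0.000112
  node-e: 0.39 × 0.056 × 0.104 = 0.00227136
  node-d: 0.3 × 0.045 × 0.06 = 0.00081
  node-a: 0.21 × 0.061 × 0.026 = 0.00033306
Sum = 0.00352642.
P(node-d | evidence) = 0.00081 / 0.00352642 ≈ 0.230.

0.230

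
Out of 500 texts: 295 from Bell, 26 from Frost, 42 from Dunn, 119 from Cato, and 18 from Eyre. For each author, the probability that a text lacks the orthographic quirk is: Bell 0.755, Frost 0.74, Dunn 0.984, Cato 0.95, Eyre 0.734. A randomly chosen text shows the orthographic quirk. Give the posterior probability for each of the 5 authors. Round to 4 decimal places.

Bell 0.7991, Frost 0.0747, Dunn 0.0074, Cato 0.0658, Eyre 0.0529

Taking complements, P(quirk | each) = Bell 0.245, Frost 0.26, Dunn 0.016, Cato 0.05, Eyre 0.266.
By Bayes' rule, posterior ∝ prior × likelihood:
  Bell: 0.59 × 0.245 = 0.14455
  Frost: 0.052 × 0.26 = 0.01352
  Dunn: 0.084 × 0.016 = 0.001344
  Cato: 0.238 × 0.05 = 0.0119
  Eyre: 0.036 × 0.266 = 0.009576
Total = 0.18089.
P(Bell | quirk) = 0.14455/0.18089 ≈ 0.7991
P(Frost | quirk) = 0.01352/0.18089 ≈ 0.0747
P(Dunn | quirk) = 0.001344/0.18089 ≈ 0.0074
P(Cato | quirk) = 0.0119/0.18089 ≈ 0.0658
P(Eyre | quirk) = 0.009576/0.18089 ≈ 0.0529
(Check: 0.7991+0.0747+0.0074+0.0658+0.0529 = 0.9999.)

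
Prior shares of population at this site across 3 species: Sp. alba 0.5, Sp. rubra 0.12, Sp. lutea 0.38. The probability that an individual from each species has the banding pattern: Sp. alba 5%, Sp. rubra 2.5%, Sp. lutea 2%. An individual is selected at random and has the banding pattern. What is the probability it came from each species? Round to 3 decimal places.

Unnormalized posteriors (prior × likelihood):
  Sp. alba: 0.5 × 0.05 = 0.025
  Sp. rubra: 0.12 × 0.025 = 0.003
  Sp. lutea: 0.38 × 0.02 = 0.0076
Normalizing constant = 0.0356.
P(Sp. alba | banded) = 0.025/0.0356 ≈ 0.702
P(Sp. rubra | banded) = 0.003/0.0356 ≈ 0.084
P(Sp. lutea | banded) = 0.0076/0.0356 ≈ 0.213

Sp. alba 0.702, Sp. rubra 0.084, Sp. lutea 0.213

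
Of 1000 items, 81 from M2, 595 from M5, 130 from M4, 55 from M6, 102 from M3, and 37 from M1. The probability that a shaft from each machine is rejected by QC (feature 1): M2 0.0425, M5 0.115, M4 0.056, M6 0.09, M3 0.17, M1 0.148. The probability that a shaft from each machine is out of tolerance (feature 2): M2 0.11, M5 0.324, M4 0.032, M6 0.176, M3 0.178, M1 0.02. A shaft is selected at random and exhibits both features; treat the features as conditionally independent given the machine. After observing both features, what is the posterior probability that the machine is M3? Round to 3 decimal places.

Prior × likelihood for each hypothesis:
  M2: 0.081 × 0.0425 × 0.11 = 0.000378675
  M5: 0.595 × 0.115 × 0.324 = 0.0221697
  M4: 0.13 × 0.056 × 0.032 = 0.00023296
  M6: 0.055 × 0.09 × 0.176 = 0.0008712
  M3: 0.102 × 0.17 × 0.178 = 0.00308652
  M1: 0.037 × 0.148 × 0.02 = 0.00010952
Normalizing constant = 0.026848575.
P(M3 | evidence) = 0.00308652 / 0.026848575 ≈ 0.115.

0.115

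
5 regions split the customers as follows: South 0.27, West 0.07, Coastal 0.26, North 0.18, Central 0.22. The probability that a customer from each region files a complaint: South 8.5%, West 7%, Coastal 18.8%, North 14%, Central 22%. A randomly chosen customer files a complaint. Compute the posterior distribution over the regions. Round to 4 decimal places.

Unnormalized posteriors (prior × likelihood):
  South: 0.27 × 0.085 = 0.02295
  West: 0.07 × 0.07 = 0.0049
  Coastal: 0.26 × 0.188 = 0.04888
  North: 0.18 × 0.14 = 0.0252
  Central: 0.22 × 0.22 = 0.0484
Normalizing constant = 0.15033.
P(South | complaint) = 0.02295/0.15033 ≈ 0.1527
P(West | complaint) = 0.0049/0.15033 ≈ 0.0326
P(Coastal | complaint) = 0.04888/0.15033 ≈ 0.3252
P(North | complaint) = 0.0252/0.15033 ≈ 0.1676
P(Central | complaint) = 0.0484/0.15033 ≈ 0.3220

South 0.1527, West 0.0326, Coastal 0.3252, North 0.1676, Central 0.3220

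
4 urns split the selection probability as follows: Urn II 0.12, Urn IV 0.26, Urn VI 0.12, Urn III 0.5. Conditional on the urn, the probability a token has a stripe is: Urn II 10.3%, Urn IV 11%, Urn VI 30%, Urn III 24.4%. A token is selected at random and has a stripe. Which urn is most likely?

Urn III

Prior × likelihood for each hypothesis:
  Urn II: 0.12 × 0.103 = 0.01236
  Urn IV: 0.26 × 0.11 = 0.0286
  Urn VI: 0.12 × 0.3 = 0.036
  Urn III: 0.5 × 0.244 = 0.122
Sum = 0.19896.
Largest term belongs to Urn III, so Urn III is most probable.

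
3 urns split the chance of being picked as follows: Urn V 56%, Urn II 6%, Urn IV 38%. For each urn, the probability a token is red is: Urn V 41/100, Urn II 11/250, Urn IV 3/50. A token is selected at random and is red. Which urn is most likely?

By Bayes' rule, posterior ∝ prior × likelihood:
  Urn V: 0.56 × 0.41 = 0.2296
  Urn II: 0.06 × 0.044 = 0.00264
  Urn IV: 0.38 × 0.06 = 0.0228
Sum = 0.25504.
Largest term belongs to Urn V, so Urn V is most probable.

Urn V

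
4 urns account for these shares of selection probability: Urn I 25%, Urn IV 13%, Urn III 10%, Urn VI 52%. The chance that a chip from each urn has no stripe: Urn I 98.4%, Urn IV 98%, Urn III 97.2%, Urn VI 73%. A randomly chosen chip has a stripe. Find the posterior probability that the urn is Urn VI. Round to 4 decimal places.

0.9372

Taking complements, P(striped | each) = Urn I 0.016, Urn IV 0.02, Urn III 0.028, Urn VI 0.27.
Unnormalized posteriors (prior × likelihood):
  Urn I: 0.25 × 0.016 = 0.004
  Urn IV: 0.13 × 0.02 = 0.0026
  Urn III: 0.1 × 0.028 = 0.0028
  Urn VI: 0.52 × 0.27 = 0.1404
Total = 0.1498.
P(Urn VI | evidence) = 0.1404 / 0.1498 ≈ 0.9372.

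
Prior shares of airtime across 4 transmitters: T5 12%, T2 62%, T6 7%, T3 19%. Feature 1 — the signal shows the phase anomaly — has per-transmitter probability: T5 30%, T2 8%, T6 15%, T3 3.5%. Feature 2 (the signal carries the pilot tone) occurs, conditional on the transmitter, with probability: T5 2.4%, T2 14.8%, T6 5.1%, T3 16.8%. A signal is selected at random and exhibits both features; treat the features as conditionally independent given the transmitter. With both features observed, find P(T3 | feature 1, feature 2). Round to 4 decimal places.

Unnormalized posteriors (prior × likelihood):
  T5: 0.12 × 0.3 × 0.024 = 0.000864
  T2: 0.62 × 0.08 × 0.148 = 0.0073408
  T6: 0.07 × 0.15 × 0.051 = 0.0005355
  T3: 0.19 × 0.035 × 0.168 = 0.0011172
Total = 0.0098575.
P(T3 | evidence) = 0.0011172 / 0.0098575 ≈ 0.1133.

0.1133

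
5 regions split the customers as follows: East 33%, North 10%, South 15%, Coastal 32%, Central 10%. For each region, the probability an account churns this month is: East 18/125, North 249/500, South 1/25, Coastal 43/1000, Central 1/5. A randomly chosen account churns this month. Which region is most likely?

Compute prior × likelihood for every hypothesis:
  East: 0.33 × 0.144 = 0.04752
  North: 0.1 × 0.498 = 0.0498
  South: 0.15 × 0.04 = 0.006
  Coastal: 0.32 × 0.043 = 0.01376
  Central: 0.1 × 0.2 = 0.02
Total = 0.13708.
Largest term belongs to North, so North is most probable.

North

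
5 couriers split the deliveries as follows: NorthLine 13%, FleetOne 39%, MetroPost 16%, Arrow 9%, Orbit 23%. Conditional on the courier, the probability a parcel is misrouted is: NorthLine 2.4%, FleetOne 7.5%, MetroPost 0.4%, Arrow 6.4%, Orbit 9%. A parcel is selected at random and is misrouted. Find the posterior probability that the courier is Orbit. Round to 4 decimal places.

0.3481

By Bayes' rule, posterior ∝ prior × likelihood:
  NorthLine: 0.13 × 0.024 = 0.00312
  FleetOne: 0.39 × 0.075 = 0.02925
  MetroPost: 0.16 × 0.004 = 0.00064
  Arrow: 0.09 × 0.064 = 0.00576
  Orbit: 0.23 × 0.09 = 0.0207
Normalizing constant = 0.05947.
P(Orbit | evidence) = 0.0207 / 0.05947 ≈ 0.3481.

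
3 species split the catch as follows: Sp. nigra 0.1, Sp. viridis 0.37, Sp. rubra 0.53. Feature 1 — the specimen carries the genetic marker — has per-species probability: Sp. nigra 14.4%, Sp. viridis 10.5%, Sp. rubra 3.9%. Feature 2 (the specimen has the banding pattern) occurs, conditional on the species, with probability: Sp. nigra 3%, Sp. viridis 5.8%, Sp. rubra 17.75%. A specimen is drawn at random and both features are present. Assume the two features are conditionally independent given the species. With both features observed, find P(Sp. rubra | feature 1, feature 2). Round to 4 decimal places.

By Bayes' rule, posterior ∝ prior × likelihood:
  Sp. nigra: 0.1 × 0.144 × 0.03 = 0.000432
  Sp. viridis: 0.37 × 0.105 × 0.058 = 0.0022533
  Sp. rubra: 0.53 × 0.039 × 0.1775 = 0.003668925
Total = 0.006354225.
P(Sp. rubra | evidence) = 0.003668925 / 0.006354225 ≈ 0.5774.

0.5774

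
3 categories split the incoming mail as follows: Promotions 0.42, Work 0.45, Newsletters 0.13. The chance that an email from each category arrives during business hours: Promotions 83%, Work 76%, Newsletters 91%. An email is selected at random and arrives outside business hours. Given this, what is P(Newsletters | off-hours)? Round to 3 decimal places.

Taking complements, P(off-hours | each) = Promotions 0.17, Work 0.24, Newsletters 0.09.
Prior × likelihood for each hypothesis:
  Promotions: 0.42 × 0.17 = 0.0714
  Work: 0.45 × 0.24 = 0.108
  Newsletters: 0.13 × 0.09 = 0.0117
Normalizing constant = 0.1911.
P(Newsletters | evidence) = 0.0117 / 0.1911 ≈ 0.061.

0.061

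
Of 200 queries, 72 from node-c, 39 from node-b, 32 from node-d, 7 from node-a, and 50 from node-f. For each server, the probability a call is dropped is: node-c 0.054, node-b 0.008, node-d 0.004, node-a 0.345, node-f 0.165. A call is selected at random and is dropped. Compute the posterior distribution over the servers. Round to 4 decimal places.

By Bayes' rule, posterior ∝ prior × likelihood:
  node-c: 0.36 × 0.054 = 0.01944
  node-b: 0.195 × 0.008 = 0.00156
  node-d: 0.16 × 0.004 = 0.00064
  node-a: 0.035 × 0.345 = 0.012075
  node-f: 0.25 × 0.165 = 0.04125
Normalizing constant = 0.074965.
P(node-c | dropped) = 0.01944/0.074965 ≈ 0.2593
P(node-b | dropped) = 0.00156/0.074965 ≈ 0.0208
P(node-d | dropped) = 0.00064/0.074965 ≈ 0.0085
P(node-a | dropped) = 0.012075/0.074965 ≈ 0.1611
P(node-f | dropped) = 0.04125/0.074965 ≈ 0.5503
(Check: 0.2593+0.0208+0.0085+0.1611+0.5503 = 1.0000.)

node-c 0.2593, node-b 0.0208, node-d 0.0085, node-a 0.1611, node-f 0.5503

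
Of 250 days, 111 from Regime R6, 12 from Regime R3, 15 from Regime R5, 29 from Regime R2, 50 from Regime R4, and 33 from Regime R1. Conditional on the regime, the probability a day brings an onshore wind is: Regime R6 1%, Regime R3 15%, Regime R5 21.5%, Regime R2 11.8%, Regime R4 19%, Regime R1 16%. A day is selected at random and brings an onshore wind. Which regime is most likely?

Compute prior × likelihood for every hypothesis:
  Regime R6: 0.444 × 0.01 = 0.00444
  Regime R3: 0.048 × 0.15 = 0.0072
  Regime R5: 0.06 × 0.215 = 0.0129
  Regime R2: 0.116 × 0.118 = 0.013688
  Regime R4: 0.2 × 0.19 = 0.038
  Regime R1: 0.132 × 0.16 = 0.02112
Normalizing constant = 0.097348.
Largest term belongs to Regime R4, so Regime R4 is most probable.

Regime R4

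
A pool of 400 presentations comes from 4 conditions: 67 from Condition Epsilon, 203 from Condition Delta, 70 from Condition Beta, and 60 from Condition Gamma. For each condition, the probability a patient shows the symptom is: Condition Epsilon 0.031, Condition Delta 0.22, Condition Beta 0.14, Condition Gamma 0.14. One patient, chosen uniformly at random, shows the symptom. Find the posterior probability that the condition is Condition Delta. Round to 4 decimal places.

Unnormalized posteriors (prior × likelihood):
  Condition Epsilon: 0.1675 × 0.031 = 0.0051925
  Condition Delta: 0.5075 × 0.22 = 0.11165
  Condition Beta: 0.175 × 0.14 = 0.0245
  Condition Gamma: 0.15 × 0.14 = 0.021
Total = 0.1623425.
P(Condition Delta | evidence) = 0.11165 / 0.1623425 ≈ 0.6877.

0.6877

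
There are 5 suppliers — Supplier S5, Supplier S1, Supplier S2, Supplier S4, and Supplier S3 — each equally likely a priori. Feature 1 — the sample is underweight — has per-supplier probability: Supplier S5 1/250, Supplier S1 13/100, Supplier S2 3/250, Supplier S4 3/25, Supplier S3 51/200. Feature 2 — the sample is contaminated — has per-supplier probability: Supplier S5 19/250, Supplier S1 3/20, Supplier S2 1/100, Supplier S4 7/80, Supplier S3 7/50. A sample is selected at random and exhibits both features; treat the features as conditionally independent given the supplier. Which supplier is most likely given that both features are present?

With a uniform prior (1/5 each), posterior ∝ likelihood:
  Supplier S5: 0.004 × 0.076 = 0.000304
  Supplier S1: 0.13 × 0.15 = 0.0195
  Supplier S2: 0.012 × 0.01 = 0.00012
  Supplier S4: 0.12 × 0.0875 = 0.0105
  Supplier S3: 0.255 × 0.14 = 0.0357
Normalizing constant = 0.066124.
Largest term belongs to Supplier S3, so Supplier S3 is most probable.

Supplier S3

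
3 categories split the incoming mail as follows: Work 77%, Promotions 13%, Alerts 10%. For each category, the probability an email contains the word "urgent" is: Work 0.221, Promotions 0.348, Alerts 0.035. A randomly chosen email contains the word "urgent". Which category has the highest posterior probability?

Work

Unnormalized posteriors (prior × likelihood):
  Work: 0.77 × 0.221 = 0.17017
  Promotions: 0.13 × 0.348 = 0.04524
  Alerts: 0.1 × 0.035 = 0.0035
Total = 0.21891.
Largest term belongs to Work, so Work is most probable.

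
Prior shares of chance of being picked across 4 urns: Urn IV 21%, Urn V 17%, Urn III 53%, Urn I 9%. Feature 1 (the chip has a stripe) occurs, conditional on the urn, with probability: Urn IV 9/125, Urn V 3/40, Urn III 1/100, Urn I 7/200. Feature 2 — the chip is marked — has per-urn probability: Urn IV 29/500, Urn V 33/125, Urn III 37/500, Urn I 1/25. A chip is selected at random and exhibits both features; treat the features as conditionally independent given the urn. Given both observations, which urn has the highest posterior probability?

Urn V

By Bayes' rule, posterior ∝ prior × likelihood:
  Urn IV: 0.21 × 0.072 × 0.058 = 0.00087696
  Urn V: 0.17 × 0.075 × 0.264 = 0.003366
  Urn III: 0.53 × 0.01 × 0.074 = 0.0003922
  Urn I: 0.09 × 0.035 × 0.04 = 0.000126
Normalizing constant = 0.00476116.
Largest term belongs to Urn V, so Urn V is most probable.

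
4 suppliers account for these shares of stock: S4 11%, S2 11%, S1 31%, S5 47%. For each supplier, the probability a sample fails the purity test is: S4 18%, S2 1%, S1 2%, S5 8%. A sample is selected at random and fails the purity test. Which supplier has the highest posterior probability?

S5

Unnormalized posteriors (prior × likelihood):
  S4: 0.11 × 0.18 = 0.0198
  S2: 0.11 × 0.01 = 0.0011
  S1: 0.31 × 0.02 = 0.0062
  S5: 0.47 × 0.08 = 0.0376
Normalizing constant = 0.0647.
Largest term belongs to S5, so S5 is most probable.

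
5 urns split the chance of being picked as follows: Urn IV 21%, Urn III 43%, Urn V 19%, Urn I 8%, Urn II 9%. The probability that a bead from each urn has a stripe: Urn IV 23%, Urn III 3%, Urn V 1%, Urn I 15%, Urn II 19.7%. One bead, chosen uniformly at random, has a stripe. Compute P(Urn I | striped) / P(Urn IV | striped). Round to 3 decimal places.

0.248

Prior × likelihood for each hypothesis:
  Urn IV: 0.21 × 0.23 = 0.0483
  Urn III: 0.43 × 0.03 = 0.0129
  Urn V: 0.19 × 0.01 = 0.0019
  Urn I: 0.08 × 0.15 = 0.012
  Urn II: 0.09 × 0.197 = 0.01773
Total = 0.09283.
The ratio is 0.012 / 0.0483 (the normalizer cancels) = 0.248.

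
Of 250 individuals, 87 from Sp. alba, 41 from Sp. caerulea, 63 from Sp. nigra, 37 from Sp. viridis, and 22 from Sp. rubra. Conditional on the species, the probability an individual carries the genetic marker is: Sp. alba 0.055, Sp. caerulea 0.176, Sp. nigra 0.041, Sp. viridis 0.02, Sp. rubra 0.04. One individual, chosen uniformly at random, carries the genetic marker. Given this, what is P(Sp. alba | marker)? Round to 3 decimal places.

0.295

Compute prior × likelihood for every hypothesis:
  Sp. alba: 0.348 × 0.055 = 0.01914
  Sp. caerulea: 0.164 × 0.176 = 0.028864
  Sp. nigra: 0.252 × 0.041 = 0.010332
  Sp. viridis: 0.148 × 0.02 = 0.00296
  Sp. rubra: 0.088 × 0.04 = 0.00352
Normalizing constant = 0.064816.
P(Sp. alba | evidence) = 0.01914 / 0.064816 ≈ 0.295.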